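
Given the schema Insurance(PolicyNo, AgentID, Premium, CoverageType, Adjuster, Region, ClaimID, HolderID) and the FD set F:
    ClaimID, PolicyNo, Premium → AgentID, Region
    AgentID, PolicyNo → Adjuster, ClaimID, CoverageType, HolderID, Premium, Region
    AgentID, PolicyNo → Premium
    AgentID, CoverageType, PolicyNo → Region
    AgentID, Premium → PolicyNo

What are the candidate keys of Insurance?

{AgentID, PolicyNo} is a candidate key since {AgentID, PolicyNo}⁺ = {Adjuster, AgentID, ClaimID, CoverageType, HolderID, PolicyNo, Premium, Region} covers every attribute.
{AgentID, Premium} is a candidate key since {AgentID, Premium}⁺ = {Adjuster, AgentID, ClaimID, CoverageType, HolderID, PolicyNo, Premium, Region} covers every attribute.
{ClaimID, PolicyNo, Premium} is a candidate key since {ClaimID, PolicyNo, Premium}⁺ = {Adjuster, AgentID, ClaimID, CoverageType, HolderID, PolicyNo, Premium, Region} covers every attribute.
Any other superkey properly contains one of these, so there are no further candidate keys.

{AgentID, PolicyNo}, {AgentID, Premium}, {ClaimID, PolicyNo, Premium}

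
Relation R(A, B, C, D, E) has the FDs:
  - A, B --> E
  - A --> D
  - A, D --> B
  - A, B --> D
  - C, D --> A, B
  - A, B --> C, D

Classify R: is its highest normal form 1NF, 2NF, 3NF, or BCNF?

BCNF

Candidate keys: {A}, {C, D}. Prime attributes: {A, C, D}.
Each dependency's left side is a superkey — BCNF holds.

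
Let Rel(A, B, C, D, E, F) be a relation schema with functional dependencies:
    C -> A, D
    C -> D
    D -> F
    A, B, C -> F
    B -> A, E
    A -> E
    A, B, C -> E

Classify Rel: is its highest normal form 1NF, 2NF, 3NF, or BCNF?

1NF

Candidate key: {B, C}. Prime attributes: {B, C}.
C -> A, D: {C}⁺ = {A, C, D, E, F}, which is not all of the attributes, so the left side is not a superkey — BCNF is violated.
C -> A, D determines the non-prime attributes {A, D} from a non-superkey — 3NF is violated.
{B} is a proper subset of the key {B, C}, and {B}⁺ contains the non-prime attributes {A, E} — a partial dependency, so 2NF is violated.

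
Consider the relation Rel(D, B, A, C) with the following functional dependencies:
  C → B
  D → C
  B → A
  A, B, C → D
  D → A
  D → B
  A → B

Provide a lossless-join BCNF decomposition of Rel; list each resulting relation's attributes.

Candidate keys of the original relation: {C}, {D}.
Within {A, B, C, D}: {B}⁺ ∩ {A, B, C, D} = {A, B}, not the whole set, so B → A violates BCNF; decompose into {A, B} and {B, C, D}.
{A, B}: every determinant is a superkey — BCNF.
{B, C, D}: every determinant is a superkey — BCNF.

{A, B}; {B, C, D}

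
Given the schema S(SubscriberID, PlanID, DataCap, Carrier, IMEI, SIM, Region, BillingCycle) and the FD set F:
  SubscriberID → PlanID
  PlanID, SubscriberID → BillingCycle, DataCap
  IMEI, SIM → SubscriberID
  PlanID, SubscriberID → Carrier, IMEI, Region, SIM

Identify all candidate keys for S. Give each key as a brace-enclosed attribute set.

{IMEI, SIM}, {SubscriberID}

{SubscriberID} is a candidate key since {SubscriberID}⁺ = {BillingCycle, Carrier, DataCap, IMEI, PlanID, Region, SIM, SubscriberID} covers every attribute.
{IMEI, SIM} is a candidate key since {IMEI, SIM}⁺ = {BillingCycle, Carrier, DataCap, IMEI, PlanID, Region, SIM, SubscriberID} covers every attribute.
These are minimal and exhaustive — every other superkey contains one of them.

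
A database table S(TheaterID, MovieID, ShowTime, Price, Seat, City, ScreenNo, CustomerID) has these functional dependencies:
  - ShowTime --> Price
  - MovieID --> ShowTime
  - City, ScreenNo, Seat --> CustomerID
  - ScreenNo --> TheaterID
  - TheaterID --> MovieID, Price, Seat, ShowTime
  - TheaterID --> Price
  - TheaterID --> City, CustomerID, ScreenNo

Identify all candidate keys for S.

{ScreenNo} is a candidate key since {ScreenNo}⁺ = {City, CustomerID, MovieID, Price, ScreenNo, Seat, ShowTime, TheaterID} covers every attribute.
{TheaterID} is a candidate key since {TheaterID}⁺ = {City, CustomerID, MovieID, Price, ScreenNo, Seat, ShowTime, TheaterID} covers every attribute.
These are minimal and exhaustive — every other superkey contains one of them.

{ScreenNo}, {TheaterID}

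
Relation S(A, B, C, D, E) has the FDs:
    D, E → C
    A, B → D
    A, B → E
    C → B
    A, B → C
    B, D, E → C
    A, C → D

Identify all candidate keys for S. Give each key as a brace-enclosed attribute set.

Attributes never on any right-hand side: {A} — every candidate key must contain it.
{A, B}⁺ = {A, B, C, D, E}, which is every attribute, so {A, B} is a candidate key.
{A, C}⁺ = {A, B, C, D, E}, which is every attribute, so {A, C} is a candidate key.
{A, D, E}⁺ = {A, B, C, D, E}, which is every attribute, so {A, D, E} is a candidate key.
These are minimal and exhaustive — every other superkey contains one of them.

{A, B}, {A, C}, {A, D, E}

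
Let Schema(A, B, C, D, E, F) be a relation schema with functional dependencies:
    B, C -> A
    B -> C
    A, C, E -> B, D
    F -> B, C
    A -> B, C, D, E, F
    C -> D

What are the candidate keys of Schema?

{A} is a candidate key since {A}⁺ = {A, B, C, D, E, F} covers every attribute.
{B} is a candidate key since {B}⁺ = {A, B, C, D, E, F} covers every attribute.
{F} is a candidate key since {F}⁺ = {A, B, C, D, E, F} covers every attribute.
Any other superkey properly contains one of these, so there are no further candidate keys.

{A}, {B}, {F}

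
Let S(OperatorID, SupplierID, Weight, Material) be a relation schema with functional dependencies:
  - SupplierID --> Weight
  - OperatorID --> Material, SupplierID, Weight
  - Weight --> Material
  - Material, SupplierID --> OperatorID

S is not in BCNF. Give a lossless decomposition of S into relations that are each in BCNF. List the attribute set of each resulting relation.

{Material, Weight}; {OperatorID, SupplierID, Weight}

Candidate keys of the original relation: {OperatorID}, {SupplierID}.
{Material, OperatorID, SupplierID, Weight}: {Weight} determines {Material, Weight} here but is not a superkey — split on Weight --> Material, giving {Material, Weight} and {OperatorID, SupplierID, Weight}.
{Material, Weight}: every determinant is a superkey — BCNF.
{OperatorID, SupplierID, Weight}: every determinant is a superkey — BCNF.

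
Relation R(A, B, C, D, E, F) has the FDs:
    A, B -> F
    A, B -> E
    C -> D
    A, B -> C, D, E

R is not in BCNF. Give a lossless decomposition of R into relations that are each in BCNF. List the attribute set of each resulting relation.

{A, B, C, E, F}; {C, D}

Candidate key of the original relation: {A, B}.
{A, B, C, D, E, F}: {C} determines {C, D} here but is not a superkey — split on C -> D, giving {C, D} and {A, B, C, E, F}.
{C, D}: every determinant is a superkey — BCNF.
{A, B, C, E, F}: every determinant is a superkey — BCNF.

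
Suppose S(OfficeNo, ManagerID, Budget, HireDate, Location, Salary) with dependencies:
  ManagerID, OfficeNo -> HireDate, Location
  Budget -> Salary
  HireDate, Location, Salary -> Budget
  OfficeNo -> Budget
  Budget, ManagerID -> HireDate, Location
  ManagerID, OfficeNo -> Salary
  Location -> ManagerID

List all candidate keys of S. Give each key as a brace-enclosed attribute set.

Attributes never on any right-hand side: {OfficeNo} — every candidate key must contain it.
{Location, OfficeNo} is a candidate key since {Location, OfficeNo}⁺ = {Budget, HireDate, Location, ManagerID, OfficeNo, Salary} covers every attribute.
{ManagerID, OfficeNo} is a candidate key since {ManagerID, OfficeNo}⁺ = {Budget, HireDate, Location, ManagerID, OfficeNo, Salary} covers every attribute.
Any other superkey properly contains one of these, so there are no further candidate keys.

{Location, OfficeNo}, {ManagerID, OfficeNo}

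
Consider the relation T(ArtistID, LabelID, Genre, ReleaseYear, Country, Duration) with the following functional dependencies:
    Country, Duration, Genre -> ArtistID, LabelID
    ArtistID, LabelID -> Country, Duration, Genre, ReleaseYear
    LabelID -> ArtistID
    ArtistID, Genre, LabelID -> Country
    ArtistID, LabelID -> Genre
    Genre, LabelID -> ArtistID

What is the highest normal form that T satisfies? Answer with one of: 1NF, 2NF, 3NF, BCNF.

BCNF

Candidate keys: {Country, Duration, Genre}, {LabelID}. Prime attributes: {Country, Duration, Genre, LabelID}.
The left-hand side of every FD is a superkey, so BCNF is satisfied.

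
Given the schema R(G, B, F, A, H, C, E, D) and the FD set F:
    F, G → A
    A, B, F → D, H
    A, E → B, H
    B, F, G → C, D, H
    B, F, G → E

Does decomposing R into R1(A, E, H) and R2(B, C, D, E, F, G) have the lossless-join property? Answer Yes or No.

No

R1 ∩ R2 = {E}; its closure under F is {E}.
R1 ⊄ {E} and R2 ⊄ {E}, so the split is lossy.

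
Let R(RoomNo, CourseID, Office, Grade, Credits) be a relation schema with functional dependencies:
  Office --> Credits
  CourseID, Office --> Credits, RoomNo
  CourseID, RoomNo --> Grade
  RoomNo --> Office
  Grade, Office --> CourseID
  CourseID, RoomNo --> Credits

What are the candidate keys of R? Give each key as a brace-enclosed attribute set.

{CourseID, Office}⁺ = {CourseID, Credits, Grade, Office, RoomNo} — all of the relation — so {CourseID, Office} is a candidate key.
{CourseID, RoomNo}⁺ = {CourseID, Credits, Grade, Office, RoomNo} — all of the relation — so {CourseID, RoomNo} is a candidate key.
{Grade, Office}⁺ = {CourseID, Credits, Grade, Office, RoomNo} — all of the relation — so {Grade, Office} is a candidate key.
{Grade, RoomNo}⁺ = {CourseID, Credits, Grade, Office, RoomNo} — all of the relation — so {Grade, RoomNo} is a candidate key.
No proper subset of any of these is a key, and no other minimal superkey exists.

{CourseID, Office}, {CourseID, RoomNo}, {Grade, Office}, {Grade, RoomNo}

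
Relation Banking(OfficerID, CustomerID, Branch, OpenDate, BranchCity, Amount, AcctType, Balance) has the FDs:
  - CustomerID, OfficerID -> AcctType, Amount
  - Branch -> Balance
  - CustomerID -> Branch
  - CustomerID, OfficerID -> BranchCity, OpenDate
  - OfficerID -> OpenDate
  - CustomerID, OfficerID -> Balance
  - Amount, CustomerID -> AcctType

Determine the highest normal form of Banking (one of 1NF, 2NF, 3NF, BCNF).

1NF

Candidate key: {CustomerID, OfficerID}. Prime attributes: {CustomerID, OfficerID}.
For Branch -> Balance we have {Branch}⁺ = {Balance, Branch}; {Branch} is not a superkey, so BCNF fails.
Branch -> Balance has non-prime {Balance} on the right and a non-superkey on the left, so 3NF fails.
Since {CustomerID} ⊂ {CustomerID, OfficerID} and {CustomerID}⁺ ⊇ {Balance, Branch} with {Balance, Branch} non-prime, there is a partial dependency; 2NF fails.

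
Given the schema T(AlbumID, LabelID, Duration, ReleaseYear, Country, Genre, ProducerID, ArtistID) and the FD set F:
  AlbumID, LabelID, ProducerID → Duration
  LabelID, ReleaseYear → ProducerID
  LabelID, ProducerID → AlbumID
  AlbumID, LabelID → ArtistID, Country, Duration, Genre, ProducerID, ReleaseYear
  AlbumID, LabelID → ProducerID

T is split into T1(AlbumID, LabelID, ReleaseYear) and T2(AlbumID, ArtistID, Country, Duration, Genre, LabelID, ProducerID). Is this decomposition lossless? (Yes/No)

Yes

The shared attributes are {AlbumID, LabelID} and {AlbumID, LabelID}⁺ = {AlbumID, ArtistID, Country, Duration, Genre, LabelID, ProducerID, ReleaseYear}.
Since T1 ⊆ {AlbumID, ArtistID, Country, Duration, Genre, LabelID, ProducerID, ReleaseYear}, the intersection is a superkey of T1; the decomposition is lossless.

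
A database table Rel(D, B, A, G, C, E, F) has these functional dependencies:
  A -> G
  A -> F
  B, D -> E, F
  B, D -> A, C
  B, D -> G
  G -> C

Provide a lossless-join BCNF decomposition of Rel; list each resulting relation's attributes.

{A, B, D, E}; {A, F, G}; {C, G}

Candidate key of the original relation: {B, D}.
Within {A, B, C, D, E, F, G}: {A}⁺ ∩ {A, B, C, D, E, F, G} = {A, C, F, G}, not the whole set, so A -> C, F, G violates BCNF; decompose into {A, C, F, G} and {A, B, D, E}.
Within {A, C, F, G}: {G}⁺ ∩ {A, C, F, G} = {C, G}, not the whole set, so G -> C violates BCNF; decompose into {C, G} and {A, F, G}.
{C, G} has no BCNF violation.
{A, F, G} has no BCNF violation.
{A, B, D, E} has no BCNF violation.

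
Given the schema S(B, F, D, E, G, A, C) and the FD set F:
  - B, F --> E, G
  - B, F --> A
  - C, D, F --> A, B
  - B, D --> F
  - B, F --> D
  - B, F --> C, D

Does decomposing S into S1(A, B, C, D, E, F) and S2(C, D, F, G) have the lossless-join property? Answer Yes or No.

S1 ∩ S2 = {C, D, F}; its closure under F is {A, B, C, D, E, F, G}.
S1 is contained in that closure, so S1 ∩ S2 --> S1 holds and the join is lossless.

Yes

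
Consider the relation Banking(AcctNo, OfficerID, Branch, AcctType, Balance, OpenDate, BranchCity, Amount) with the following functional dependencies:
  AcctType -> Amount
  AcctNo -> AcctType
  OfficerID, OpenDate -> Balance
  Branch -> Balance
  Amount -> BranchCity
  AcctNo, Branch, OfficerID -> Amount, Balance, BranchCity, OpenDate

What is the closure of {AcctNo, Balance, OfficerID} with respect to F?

Start with {AcctNo, Balance, OfficerID}.
AcctNo -> AcctType applies; add {AcctType} → now {AcctNo, AcctType, Balance, OfficerID}.
AcctType -> Amount applies; add {Amount} → now {AcctNo, AcctType, Amount, Balance, OfficerID}.
Amount -> BranchCity applies; add {BranchCity} → now {AcctNo, AcctType, Amount, Balance, BranchCity, OfficerID}.
No further FD applies.

{AcctNo, AcctType, Amount, Balance, BranchCity, OfficerID}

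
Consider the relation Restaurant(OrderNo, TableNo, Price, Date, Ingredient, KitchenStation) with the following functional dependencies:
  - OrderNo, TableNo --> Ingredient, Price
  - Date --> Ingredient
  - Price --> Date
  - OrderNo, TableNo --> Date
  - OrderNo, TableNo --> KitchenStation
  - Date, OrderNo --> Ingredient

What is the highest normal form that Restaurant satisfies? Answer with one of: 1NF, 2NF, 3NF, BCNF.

2NF

Candidate key: {OrderNo, TableNo}. Prime attributes: {OrderNo, TableNo}.
Date --> Ingredient: {Date}⁺ = {Date, Ingredient}, which is not all of the attributes, so the left side is not a superkey — BCNF is violated.
Date --> Ingredient has non-prime {Ingredient} on the right and a non-superkey on the left, so 3NF fails.
No proper subset of a key has a non-prime attribute in its closure, so there is no partial dependency; 2NF holds.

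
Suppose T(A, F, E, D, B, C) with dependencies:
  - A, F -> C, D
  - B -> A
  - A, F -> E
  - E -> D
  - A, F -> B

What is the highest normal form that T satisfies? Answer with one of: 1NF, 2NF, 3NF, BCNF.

Candidate keys: {A, F}, {B, F}. Prime attributes: {A, B, F}.
B -> A breaks BCNF: {B}⁺ = {A, B}, so {B} is not a superkey.
E -> D has non-prime {D} on the right and a non-superkey on the left, so 3NF fails.
Checking every proper subset of each key, none determines a non-prime attribute — 2NF is satisfied.

2NF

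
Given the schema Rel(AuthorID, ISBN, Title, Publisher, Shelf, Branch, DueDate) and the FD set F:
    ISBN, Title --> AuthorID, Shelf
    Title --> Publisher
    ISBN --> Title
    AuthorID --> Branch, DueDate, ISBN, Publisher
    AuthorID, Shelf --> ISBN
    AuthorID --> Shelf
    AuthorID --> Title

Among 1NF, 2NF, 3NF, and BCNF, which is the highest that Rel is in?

2NF

Candidate keys: {AuthorID}, {ISBN}. Prime attributes: {AuthorID, ISBN}.
For Title --> Publisher we have {Title}⁺ = {Publisher, Title}; {Title} is not a superkey, so BCNF fails.
Title --> Publisher determines the non-prime attribute {Publisher} from a non-superkey — 3NF is violated.
All keys have size 1, which rules out partial dependencies — 2NF is satisfied.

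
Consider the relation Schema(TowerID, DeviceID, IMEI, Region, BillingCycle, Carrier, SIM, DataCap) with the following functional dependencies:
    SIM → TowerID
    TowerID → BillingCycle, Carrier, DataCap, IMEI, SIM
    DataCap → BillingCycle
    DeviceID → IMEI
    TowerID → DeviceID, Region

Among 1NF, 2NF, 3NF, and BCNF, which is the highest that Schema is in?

2NF

Candidate keys: {SIM}, {TowerID}. Prime attributes: {SIM, TowerID}.
DataCap → BillingCycle: {DataCap}⁺ = {BillingCycle, DataCap}, which is not all of the attributes, so the left side is not a superkey — BCNF is violated.
Because {BillingCycle} is non-prime and the left side of DataCap → BillingCycle is not a superkey, the relation is not in 3NF.
With only single-attribute keys there can be no partial dependency, so 2NF holds.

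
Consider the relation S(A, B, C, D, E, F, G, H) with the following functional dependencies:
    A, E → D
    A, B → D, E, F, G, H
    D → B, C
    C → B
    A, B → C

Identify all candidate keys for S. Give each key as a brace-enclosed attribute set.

{A, B}, {A, C}, {A, D}, {A, E}

No FD produces {A}, so it must be in every candidate key.
{A, B}⁺ = {A, B, C, D, E, F, G, H} — all of the relation — so {A, B} is a candidate key.
{A, C}⁺ = {A, B, C, D, E, F, G, H} — all of the relation — so {A, C} is a candidate key.
{A, D}⁺ = {A, B, C, D, E, F, G, H} — all of the relation — so {A, D} is a candidate key.
{A, E}⁺ = {A, B, C, D, E, F, G, H} — all of the relation — so {A, E} is a candidate key.
No proper subset of any of these is a key, and no other minimal superkey exists.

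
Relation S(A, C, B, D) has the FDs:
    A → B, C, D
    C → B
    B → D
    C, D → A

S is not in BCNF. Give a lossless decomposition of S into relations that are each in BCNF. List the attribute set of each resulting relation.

Candidate keys of the original relation: {A}, {C}.
In {A, B, C, D}, {B} is not a superkey ({B}⁺ restricted to this set is {B, D}), so split on B → D into {B, D} and {A, B, C}.
{B, D} is in BCNF.
{A, B, C} is in BCNF.

{A, B, C}; {B, D}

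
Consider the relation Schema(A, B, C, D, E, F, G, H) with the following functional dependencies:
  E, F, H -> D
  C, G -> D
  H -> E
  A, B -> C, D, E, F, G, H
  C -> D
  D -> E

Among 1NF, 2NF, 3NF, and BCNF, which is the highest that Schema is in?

Candidate key: {A, B}. Prime attributes: {A, B}.
E, F, H -> D: {E, F, H}⁺ = {D, E, F, H}, which is not all of the attributes, so the left side is not a superkey — BCNF is violated.
E, F, H -> D determines the non-prime attribute {D} from a non-superkey — 3NF is violated.
No proper subset of a key has a non-prime attribute in its closure, so there is no partial dependency; 2NF holds.

2NF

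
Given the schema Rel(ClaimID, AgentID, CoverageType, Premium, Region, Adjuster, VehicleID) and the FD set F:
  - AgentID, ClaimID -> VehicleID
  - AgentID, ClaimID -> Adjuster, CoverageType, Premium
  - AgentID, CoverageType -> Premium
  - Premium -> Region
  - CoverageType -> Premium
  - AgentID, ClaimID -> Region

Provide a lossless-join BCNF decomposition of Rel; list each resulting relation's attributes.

{Adjuster, AgentID, ClaimID, CoverageType, VehicleID}; {CoverageType, Premium}; {Premium, Region}

Candidate key of the original relation: {AgentID, ClaimID}.
In {Adjuster, AgentID, ClaimID, CoverageType, Premium, Region, VehicleID}, {AgentID, CoverageType} is not a superkey ({AgentID, CoverageType}⁺ restricted to this set is {AgentID, CoverageType, Premium, Region}), so split on AgentID, CoverageType -> Premium, Region into {AgentID, CoverageType, Premium, Region} and {Adjuster, AgentID, ClaimID, CoverageType, VehicleID}.
In {AgentID, CoverageType, Premium, Region}, {Premium} is not a superkey ({Premium}⁺ restricted to this set is {Premium, Region}), so split on Premium -> Region into {Premium, Region} and {AgentID, CoverageType, Premium}.
{Premium, Region} has no BCNF violation.
In {AgentID, CoverageType, Premium}, {CoverageType} is not a superkey ({CoverageType}⁺ restricted to this set is {CoverageType, Premium}), so split on CoverageType -> Premium into {CoverageType, Premium} and {AgentID, CoverageType}.
{CoverageType, Premium} has no BCNF violation.
{AgentID, CoverageType} has no BCNF violation.
{Adjuster, AgentID, ClaimID, CoverageType, VehicleID} has no BCNF violation.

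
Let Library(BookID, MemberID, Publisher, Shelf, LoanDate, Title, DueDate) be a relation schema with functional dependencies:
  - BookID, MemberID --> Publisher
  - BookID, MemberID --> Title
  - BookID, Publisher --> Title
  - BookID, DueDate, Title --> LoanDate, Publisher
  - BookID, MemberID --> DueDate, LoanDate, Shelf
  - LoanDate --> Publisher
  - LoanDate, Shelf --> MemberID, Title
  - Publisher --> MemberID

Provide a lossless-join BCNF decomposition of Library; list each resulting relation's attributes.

{BookID, DueDate, LoanDate, Shelf}; {LoanDate, Publisher}; {LoanDate, Shelf, Title}; {MemberID, Publisher}

Candidate keys of the original relation: {BookID, DueDate, Title}, {BookID, LoanDate}, {BookID, MemberID}, {BookID, Publisher}.
In {BookID, DueDate, LoanDate, MemberID, Publisher, Shelf, Title}, {LoanDate} is not a superkey ({LoanDate}⁺ restricted to this set is {LoanDate, MemberID, Publisher}), so split on LoanDate --> MemberID, Publisher into {LoanDate, MemberID, Publisher} and {BookID, DueDate, LoanDate, Shelf, Title}.
In {LoanDate, MemberID, Publisher}, {Publisher} is not a superkey ({Publisher}⁺ restricted to this set is {MemberID, Publisher}), so split on Publisher --> MemberID into {MemberID, Publisher} and {LoanDate, Publisher}.
{MemberID, Publisher}: every determinant is a superkey — BCNF.
{LoanDate, Publisher}: every determinant is a superkey — BCNF.
In {BookID, DueDate, LoanDate, Shelf, Title}, {LoanDate, Shelf} is not a superkey ({LoanDate, Shelf}⁺ restricted to this set is {LoanDate, Shelf, Title}), so split on LoanDate, Shelf --> Title into {LoanDate, Shelf, Title} and {BookID, DueDate, LoanDate, Shelf}.
{LoanDate, Shelf, Title}: every determinant is a superkey — BCNF.
{BookID, DueDate, LoanDate, Shelf}: every determinant is a superkey — BCNF.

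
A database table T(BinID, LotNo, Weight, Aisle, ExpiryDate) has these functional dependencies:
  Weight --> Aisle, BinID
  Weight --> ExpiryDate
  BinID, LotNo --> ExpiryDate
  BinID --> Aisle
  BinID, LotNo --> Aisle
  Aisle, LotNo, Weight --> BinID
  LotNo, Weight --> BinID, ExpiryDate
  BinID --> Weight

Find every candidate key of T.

{BinID, LotNo}, {LotNo, Weight}

Attributes never on any right-hand side: {LotNo} — every candidate key must contain it.
{BinID, LotNo} is a candidate key since {BinID, LotNo}⁺ = {Aisle, BinID, ExpiryDate, LotNo, Weight} covers every attribute.
{LotNo, Weight} is a candidate key since {LotNo, Weight}⁺ = {Aisle, BinID, ExpiryDate, LotNo, Weight} covers every attribute.
Any other superkey properly contains one of these, so there are no further candidate keys.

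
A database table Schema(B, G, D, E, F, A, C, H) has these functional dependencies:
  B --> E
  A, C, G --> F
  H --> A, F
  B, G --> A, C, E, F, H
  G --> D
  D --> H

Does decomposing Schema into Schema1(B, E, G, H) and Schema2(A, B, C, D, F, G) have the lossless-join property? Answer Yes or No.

Schema1 ∩ Schema2 = {B, G}; its closure under F is {A, B, C, D, E, F, G, H}.
Schema1 is contained in that closure, so Schema1 ∩ Schema2 --> Schema1 holds and the join is lossless.

Yes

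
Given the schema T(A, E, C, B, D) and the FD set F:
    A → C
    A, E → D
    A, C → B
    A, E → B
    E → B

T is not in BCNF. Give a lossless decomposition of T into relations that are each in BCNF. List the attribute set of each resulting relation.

Candidate key of the original relation: {A, E}.
{A, B, C, D, E}: {A} determines {A, B, C} here but is not a superkey — split on A → B, C, giving {A, B, C} and {A, D, E}.
{A, B, C} has no BCNF violation.
{A, D, E} has no BCNF violation.

{A, B, C}; {A, D, E}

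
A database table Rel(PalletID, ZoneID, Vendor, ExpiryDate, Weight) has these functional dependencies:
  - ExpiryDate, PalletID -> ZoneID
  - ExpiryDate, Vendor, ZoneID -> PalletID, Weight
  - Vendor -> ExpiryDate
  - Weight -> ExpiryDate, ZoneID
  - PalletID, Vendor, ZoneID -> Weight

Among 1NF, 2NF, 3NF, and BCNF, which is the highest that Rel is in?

1NF

Candidate keys: {PalletID, Vendor}, {Vendor, Weight}, {Vendor, ZoneID}. Prime attributes: {PalletID, Vendor, Weight, ZoneID}.
For ExpiryDate, PalletID -> ZoneID we have {ExpiryDate, PalletID}⁺ = {ExpiryDate, PalletID, ZoneID}; {ExpiryDate, PalletID} is not a superkey, so BCNF fails.
Vendor -> ExpiryDate has non-prime {ExpiryDate} on the right and a non-superkey on the left, so 3NF fails.
{Vendor} is a proper subset of the key {PalletID, Vendor}, and {Vendor}⁺ contains the non-prime attribute {ExpiryDate} — a partial dependency, so 2NF is violated.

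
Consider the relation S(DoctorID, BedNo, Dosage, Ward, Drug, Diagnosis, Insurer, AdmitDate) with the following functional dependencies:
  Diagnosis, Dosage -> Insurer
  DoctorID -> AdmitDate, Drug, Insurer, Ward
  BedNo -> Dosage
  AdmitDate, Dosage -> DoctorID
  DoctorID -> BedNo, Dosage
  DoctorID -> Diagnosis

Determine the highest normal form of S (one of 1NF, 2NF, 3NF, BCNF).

2NF

Candidate keys: {AdmitDate, BedNo}, {AdmitDate, Dosage}, {DoctorID}. Prime attributes: {AdmitDate, BedNo, DoctorID, Dosage}.
Diagnosis, Dosage -> Insurer breaks BCNF: {Diagnosis, Dosage}⁺ = {Diagnosis, Dosage, Insurer}, so {Diagnosis, Dosage} is not a superkey.
Because {Insurer} is non-prime and the left side of Diagnosis, Dosage -> Insurer is not a superkey, the relation is not in 3NF.
Checking every proper subset of each key, none determines a non-prime attribute — 2NF is satisfied.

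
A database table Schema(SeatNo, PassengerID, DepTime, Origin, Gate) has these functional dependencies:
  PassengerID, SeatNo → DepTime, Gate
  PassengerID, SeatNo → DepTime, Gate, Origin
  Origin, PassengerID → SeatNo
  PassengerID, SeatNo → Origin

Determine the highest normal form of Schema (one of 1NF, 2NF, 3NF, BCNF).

BCNF

Candidate keys: {Origin, PassengerID}, {PassengerID, SeatNo}. Prime attributes: {Origin, PassengerID, SeatNo}.
The left-hand side of every FD is a superkey, so BCNF is satisfied.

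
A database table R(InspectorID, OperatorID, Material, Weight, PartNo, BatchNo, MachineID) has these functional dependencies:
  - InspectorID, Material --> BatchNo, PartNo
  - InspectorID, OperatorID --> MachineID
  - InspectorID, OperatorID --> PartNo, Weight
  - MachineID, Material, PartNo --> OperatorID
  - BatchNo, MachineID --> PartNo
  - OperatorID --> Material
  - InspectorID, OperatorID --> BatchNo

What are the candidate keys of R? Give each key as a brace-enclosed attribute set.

{InspectorID, MachineID, Material}, {InspectorID, OperatorID}

{InspectorID} never appears on the right of any FD, so every key must include it.
{InspectorID, OperatorID} is a candidate key since {InspectorID, OperatorID}⁺ = {BatchNo, InspectorID, MachineID, Material, OperatorID, PartNo, Weight} covers every attribute.
{InspectorID, MachineID, Material} is a candidate key since {InspectorID, MachineID, Material}⁺ = {BatchNo, InspectorID, MachineID, Material, OperatorID, PartNo, Weight} covers every attribute.
No proper subset of any of these is a key, and no other minimal superkey exists.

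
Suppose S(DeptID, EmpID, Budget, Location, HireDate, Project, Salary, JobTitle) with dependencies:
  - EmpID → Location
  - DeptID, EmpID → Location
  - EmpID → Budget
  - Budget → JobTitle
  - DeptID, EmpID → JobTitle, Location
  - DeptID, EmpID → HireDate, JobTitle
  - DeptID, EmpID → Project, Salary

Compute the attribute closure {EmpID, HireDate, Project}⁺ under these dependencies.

Start with {EmpID, HireDate, Project}.
EmpID → Location applies; add {Location} → now {EmpID, HireDate, Location, Project}.
EmpID → Budget applies; add {Budget} → now {Budget, EmpID, HireDate, Location, Project}.
Budget → JobTitle applies; add {JobTitle} → now {Budget, EmpID, HireDate, JobTitle, Location, Project}.
No further FD applies.

{Budget, EmpID, HireDate, JobTitle, Location, Project}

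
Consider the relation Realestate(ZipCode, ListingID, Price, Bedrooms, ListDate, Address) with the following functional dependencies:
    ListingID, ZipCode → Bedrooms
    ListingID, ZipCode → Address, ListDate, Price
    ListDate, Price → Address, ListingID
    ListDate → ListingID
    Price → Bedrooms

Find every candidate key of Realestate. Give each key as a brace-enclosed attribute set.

{ListDate, ZipCode}, {ListingID, ZipCode}

{ZipCode} never appears on the right of any FD, so every key must include it.
{ListDate, ZipCode}⁺ = {Address, Bedrooms, ListDate, ListingID, Price, ZipCode} — all of the relation — so {ListDate, ZipCode} is a candidate key.
{ListingID, ZipCode}⁺ = {Address, Bedrooms, ListDate, ListingID, Price, ZipCode} — all of the relation — so {ListingID, ZipCode} is a candidate key.
Any other superkey properly contains one of these, so there are no further candidate keys.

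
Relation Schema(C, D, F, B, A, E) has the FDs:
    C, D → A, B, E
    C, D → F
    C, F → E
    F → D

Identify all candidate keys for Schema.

{C, D}, {C, F}

No FD produces {C}, so it must be in every candidate key.
{C, D}⁺ = {A, B, C, D, E, F} — all of the relation — so {C, D} is a candidate key.
{C, F}⁺ = {A, B, C, D, E, F} — all of the relation — so {C, F} is a candidate key.
These are minimal and exhaustive — every other superkey contains one of them.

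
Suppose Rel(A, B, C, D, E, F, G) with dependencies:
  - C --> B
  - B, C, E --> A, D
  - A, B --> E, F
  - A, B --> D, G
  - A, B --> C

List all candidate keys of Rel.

{A, B}, {A, C}, {C, E}

{A, B} is a candidate key since {A, B}⁺ = {A, B, C, D, E, F, G} covers every attribute.
{A, C} is a candidate key since {A, C}⁺ = {A, B, C, D, E, F, G} covers every attribute.
{C, E} is a candidate key since {C, E}⁺ = {A, B, C, D, E, F, G} covers every attribute.
No proper subset of any of these is a key, and no other minimal superkey exists.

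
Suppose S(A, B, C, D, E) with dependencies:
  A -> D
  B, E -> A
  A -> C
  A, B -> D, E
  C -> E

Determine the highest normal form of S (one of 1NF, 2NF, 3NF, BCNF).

Candidate keys: {A, B}, {B, C}, {B, E}. Prime attributes: {A, B, C, E}.
For A -> D we have {A}⁺ = {A, C, D, E}; {A} is not a superkey, so BCNF fails.
A -> D has non-prime {D} on the right and a non-superkey on the left, so 3NF fails.
{A} is a proper subset of the key {A, B}, and {A}⁺ contains the non-prime attribute {D} — a partial dependency, so 2NF is violated.

1NF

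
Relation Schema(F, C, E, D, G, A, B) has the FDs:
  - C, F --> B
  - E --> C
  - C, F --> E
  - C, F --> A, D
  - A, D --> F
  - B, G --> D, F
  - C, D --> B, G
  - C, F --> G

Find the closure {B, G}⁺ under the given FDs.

{B, D, F, G}

Start with {B, G}.
B, G --> D, F applies; add {D, F} → now {B, D, F, G}.
No further FD applies.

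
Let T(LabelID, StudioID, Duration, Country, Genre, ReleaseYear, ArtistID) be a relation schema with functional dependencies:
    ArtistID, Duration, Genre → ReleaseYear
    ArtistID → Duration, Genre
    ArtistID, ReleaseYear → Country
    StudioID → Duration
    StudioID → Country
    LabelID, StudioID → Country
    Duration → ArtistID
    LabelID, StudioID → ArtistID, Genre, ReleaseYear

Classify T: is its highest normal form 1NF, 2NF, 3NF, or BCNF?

1NF

Candidate key: {LabelID, StudioID}. Prime attributes: {LabelID, StudioID}.
ArtistID, Duration, Genre → ReleaseYear breaks BCNF: {ArtistID, Duration, Genre}⁺ = {ArtistID, Country, Duration, Genre, ReleaseYear}, so {ArtistID, Duration, Genre} is not a superkey.
ArtistID, Duration, Genre → ReleaseYear determines the non-prime attribute {ReleaseYear} from a non-superkey — 3NF is violated.
The proper key subset {StudioID} of {LabelID, StudioID} determines non-prime {ArtistID, Country, Duration, Genre, ReleaseYear}, so the relation is not even in 2NF.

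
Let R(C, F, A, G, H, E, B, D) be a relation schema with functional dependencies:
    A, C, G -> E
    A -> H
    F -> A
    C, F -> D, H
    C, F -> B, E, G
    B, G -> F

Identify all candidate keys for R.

No FD produces {C}, so it must be in every candidate key.
{C, F} is a candidate key since {C, F}⁺ = {A, B, C, D, E, F, G, H} covers every attribute.
{B, C, G} is a candidate key since {B, C, G}⁺ = {A, B, C, D, E, F, G, H} covers every attribute.
These are minimal and exhaustive — every other superkey contains one of them.

{B, C, G}, {C, F}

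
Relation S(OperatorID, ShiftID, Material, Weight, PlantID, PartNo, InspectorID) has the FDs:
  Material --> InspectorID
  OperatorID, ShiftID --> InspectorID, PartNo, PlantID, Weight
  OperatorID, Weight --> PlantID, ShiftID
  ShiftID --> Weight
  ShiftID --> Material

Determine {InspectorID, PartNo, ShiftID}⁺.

Start with {InspectorID, PartNo, ShiftID}.
ShiftID --> Weight applies; add {Weight} → now {InspectorID, PartNo, ShiftID, Weight}.
ShiftID --> Material applies; add {Material} → now {InspectorID, Material, PartNo, ShiftID, Weight}.
No further FD applies.

{InspectorID, Material, PartNo, ShiftID, Weight}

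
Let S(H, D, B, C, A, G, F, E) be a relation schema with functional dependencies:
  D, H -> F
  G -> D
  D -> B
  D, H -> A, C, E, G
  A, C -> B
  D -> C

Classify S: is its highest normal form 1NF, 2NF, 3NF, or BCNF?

Candidate keys: {D, H}, {G, H}. Prime attributes: {D, G, H}.
G -> D breaks BCNF: {G}⁺ = {B, C, D, G}, so {G} is not a superkey.
D -> B has non-prime {B} on the right and a non-superkey on the left, so 3NF fails.
{D} is a proper subset of the key {D, H}, and {D}⁺ contains the non-prime attributes {B, C} — a partial dependency, so 2NF is violated.

1NF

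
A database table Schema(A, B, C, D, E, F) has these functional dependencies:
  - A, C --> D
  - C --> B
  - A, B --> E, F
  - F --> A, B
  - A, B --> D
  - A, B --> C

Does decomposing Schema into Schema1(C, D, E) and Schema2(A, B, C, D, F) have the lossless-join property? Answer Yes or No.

No

Schema1 ∩ Schema2 = {C, D}; its closure under F is {B, C, D}.
Neither Schema1 nor Schema2 is contained in that closure, so the decomposition is lossy.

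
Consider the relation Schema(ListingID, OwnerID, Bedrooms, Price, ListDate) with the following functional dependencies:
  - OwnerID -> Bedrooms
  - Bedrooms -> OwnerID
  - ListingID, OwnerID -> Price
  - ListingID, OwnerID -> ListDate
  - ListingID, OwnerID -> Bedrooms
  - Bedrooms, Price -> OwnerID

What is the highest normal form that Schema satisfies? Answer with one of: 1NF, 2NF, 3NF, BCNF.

3NF

Candidate keys: {Bedrooms, ListingID}, {ListingID, OwnerID}. Prime attributes: {Bedrooms, ListingID, OwnerID}.
OwnerID -> Bedrooms breaks BCNF: {OwnerID}⁺ = {Bedrooms, OwnerID}, so {OwnerID} is not a superkey.
But every attribute on its right side ({Bedrooms}) is prime, and the same holds for every other non-superkey FD, so 3NF still holds.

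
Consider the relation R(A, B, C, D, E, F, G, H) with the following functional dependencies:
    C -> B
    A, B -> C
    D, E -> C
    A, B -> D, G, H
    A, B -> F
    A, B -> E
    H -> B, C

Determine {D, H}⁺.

Start with {D, H}.
H -> B, C applies; add {B, C} → now {B, C, D, H}.
No further FD applies.

{B, C, D, H}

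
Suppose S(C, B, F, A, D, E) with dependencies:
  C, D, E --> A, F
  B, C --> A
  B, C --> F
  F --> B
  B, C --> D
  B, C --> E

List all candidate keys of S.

No FD produces {C}, so it must be in every candidate key.
{B, C} is a candidate key since {B, C}⁺ = {A, B, C, D, E, F} covers every attribute.
{C, F} is a candidate key since {C, F}⁺ = {A, B, C, D, E, F} covers every attribute.
{C, D, E} is a candidate key since {C, D, E}⁺ = {A, B, C, D, E, F} covers every attribute.
These are minimal and exhaustive — every other superkey contains one of them.

{B, C}, {C, D, E}, {C, F}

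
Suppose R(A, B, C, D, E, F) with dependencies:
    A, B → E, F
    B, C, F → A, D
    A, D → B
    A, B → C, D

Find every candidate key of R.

{A, B}, {A, D}, {B, C, F}

{A, B}⁺ = {A, B, C, D, E, F} — all of the relation — so {A, B} is a candidate key.
{A, D}⁺ = {A, B, C, D, E, F} — all of the relation — so {A, D} is a candidate key.
{B, C, F}⁺ = {A, B, C, D, E, F} — all of the relation — so {B, C, F} is a candidate key.
Any other superkey properly contains one of these, so there are no further candidate keys.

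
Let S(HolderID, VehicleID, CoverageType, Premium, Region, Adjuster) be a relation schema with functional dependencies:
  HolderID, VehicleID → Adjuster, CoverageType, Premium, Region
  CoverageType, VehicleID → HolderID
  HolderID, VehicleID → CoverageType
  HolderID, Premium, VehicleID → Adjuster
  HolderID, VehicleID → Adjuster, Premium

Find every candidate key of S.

{CoverageType, VehicleID}, {HolderID, VehicleID}

Attributes never on any right-hand side: {VehicleID} — every candidate key must contain it.
{CoverageType, VehicleID}⁺ = {Adjuster, CoverageType, HolderID, Premium, Region, VehicleID}, which is every attribute, so {CoverageType, VehicleID} is a candidate key.
{HolderID, VehicleID}⁺ = {Adjuster, CoverageType, HolderID, Premium, Region, VehicleID}, which is every attribute, so {HolderID, VehicleID} is a candidate key.
Any other superkey properly contains one of these, so there are no further candidate keys.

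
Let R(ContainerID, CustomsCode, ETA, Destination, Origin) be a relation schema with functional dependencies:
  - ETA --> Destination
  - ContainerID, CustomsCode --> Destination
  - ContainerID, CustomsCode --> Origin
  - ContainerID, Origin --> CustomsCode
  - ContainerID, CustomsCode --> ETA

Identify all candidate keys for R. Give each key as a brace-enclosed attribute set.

{ContainerID, CustomsCode}, {ContainerID, Origin}

Attributes never on any right-hand side: {ContainerID} — every candidate key must contain it.
{ContainerID, CustomsCode}⁺ = {ContainerID, CustomsCode, Destination, ETA, Origin}, which is every attribute, so {ContainerID, CustomsCode} is a candidate key.
{ContainerID, Origin}⁺ = {ContainerID, CustomsCode, Destination, ETA, Origin}, which is every attribute, so {ContainerID, Origin} is a candidate key.
Any other superkey properly contains one of these, so there are no further candidate keys.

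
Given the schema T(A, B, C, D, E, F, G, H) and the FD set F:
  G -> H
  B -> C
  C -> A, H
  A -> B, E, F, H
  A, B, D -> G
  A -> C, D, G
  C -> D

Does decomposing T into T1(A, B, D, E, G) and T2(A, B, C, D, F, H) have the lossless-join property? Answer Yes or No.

Common attributes: {A, B, D}; their closure is {A, B, C, D, E, F, G, H}.
Since T1 ⊆ {A, B, C, D, E, F, G, H}, the intersection is a superkey of T1; the decomposition is lossless.

Yes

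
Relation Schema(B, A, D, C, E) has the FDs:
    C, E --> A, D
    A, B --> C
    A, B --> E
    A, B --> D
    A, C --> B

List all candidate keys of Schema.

{A, B}, {A, C}, {C, E}

{A, B}⁺ = {A, B, C, D, E}, which is every attribute, so {A, B} is a candidate key.
{A, C}⁺ = {A, B, C, D, E}, which is every attribute, so {A, C} is a candidate key.
{C, E}⁺ = {A, B, C, D, E}, which is every attribute, so {C, E} is a candidate key.
Any other superkey properly contains one of these, so there are no further candidate keys.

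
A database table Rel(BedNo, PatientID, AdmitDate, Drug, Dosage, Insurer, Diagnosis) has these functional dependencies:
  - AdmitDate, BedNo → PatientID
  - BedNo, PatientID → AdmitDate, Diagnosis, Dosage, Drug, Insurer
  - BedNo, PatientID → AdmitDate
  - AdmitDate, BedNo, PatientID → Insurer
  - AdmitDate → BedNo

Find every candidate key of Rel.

{AdmitDate}, {BedNo, PatientID}

{AdmitDate}⁺ = {AdmitDate, BedNo, Diagnosis, Dosage, Drug, Insurer, PatientID}, which is every attribute, so {AdmitDate} is a candidate key.
{BedNo, PatientID}⁺ = {AdmitDate, BedNo, Diagnosis, Dosage, Drug, Insurer, PatientID}, which is every attribute, so {BedNo, PatientID} is a candidate key.
These are minimal and exhaustive — every other superkey contains one of them.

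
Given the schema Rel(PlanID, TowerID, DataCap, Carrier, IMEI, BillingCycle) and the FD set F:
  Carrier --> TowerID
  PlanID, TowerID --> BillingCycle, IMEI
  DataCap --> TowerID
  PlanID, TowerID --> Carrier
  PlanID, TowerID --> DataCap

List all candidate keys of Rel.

{PlanID} never appears on the right of any FD, so every key must include it.
{Carrier, PlanID} is a candidate key since {Carrier, PlanID}⁺ = {BillingCycle, Carrier, DataCap, IMEI, PlanID, TowerID} covers every attribute.
{DataCap, PlanID} is a candidate key since {DataCap, PlanID}⁺ = {BillingCycle, Carrier, DataCap, IMEI, PlanID, TowerID} covers every attribute.
{PlanID, TowerID} is a candidate key since {PlanID, TowerID}⁺ = {BillingCycle, Carrier, DataCap, IMEI, PlanID, TowerID} covers every attribute.
These are minimal and exhaustive — every other superkey contains one of them.

{Carrier, PlanID}, {DataCap, PlanID}, {PlanID, TowerID}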